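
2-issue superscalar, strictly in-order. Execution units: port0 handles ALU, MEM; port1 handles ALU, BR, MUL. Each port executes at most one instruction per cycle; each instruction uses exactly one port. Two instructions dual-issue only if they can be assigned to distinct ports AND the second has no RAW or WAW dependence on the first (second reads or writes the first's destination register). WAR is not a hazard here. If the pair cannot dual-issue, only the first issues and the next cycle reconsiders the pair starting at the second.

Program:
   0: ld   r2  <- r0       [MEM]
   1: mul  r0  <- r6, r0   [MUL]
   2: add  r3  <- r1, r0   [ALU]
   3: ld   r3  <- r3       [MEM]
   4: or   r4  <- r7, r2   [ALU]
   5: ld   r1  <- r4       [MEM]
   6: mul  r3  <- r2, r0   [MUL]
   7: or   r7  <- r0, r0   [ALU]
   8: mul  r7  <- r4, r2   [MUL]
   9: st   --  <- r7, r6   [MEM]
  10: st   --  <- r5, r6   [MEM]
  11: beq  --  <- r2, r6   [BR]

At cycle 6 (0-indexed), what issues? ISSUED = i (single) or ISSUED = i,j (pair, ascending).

  cy0 -> i0&i1 (ld mul) 2-wide
  cy1 -> i2 (add) RAW+WAW r3
  cy2 -> i3&i4 (ld or) 2-wide
  cy3 -> i5&i6 (ld mul) 2-wide
  cy4 -> i7 (or) WAW r7
  cy5 -> i8 (mul) RAW r7
  cy6 -> i9 (st) no-port MEM/MEM
  cy7 -> i10&i11 (st beq) 2-wide

ISSUED = 9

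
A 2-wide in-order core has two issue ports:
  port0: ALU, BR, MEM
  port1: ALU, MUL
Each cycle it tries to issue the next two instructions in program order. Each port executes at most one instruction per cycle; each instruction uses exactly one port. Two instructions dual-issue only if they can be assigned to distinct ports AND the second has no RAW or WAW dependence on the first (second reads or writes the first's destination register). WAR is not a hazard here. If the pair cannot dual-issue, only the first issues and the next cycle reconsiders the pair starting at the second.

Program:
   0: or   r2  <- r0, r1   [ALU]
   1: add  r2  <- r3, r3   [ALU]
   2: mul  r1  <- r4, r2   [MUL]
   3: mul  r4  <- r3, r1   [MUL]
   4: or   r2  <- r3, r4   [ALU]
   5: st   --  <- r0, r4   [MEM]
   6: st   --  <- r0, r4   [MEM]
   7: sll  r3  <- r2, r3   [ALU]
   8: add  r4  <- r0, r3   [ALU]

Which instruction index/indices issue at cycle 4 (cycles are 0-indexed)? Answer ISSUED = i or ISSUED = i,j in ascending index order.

0. or.ALU @i0  | WAW r2
1. add.ALU @i1  | RAW r2
2. mul.MUL @i2  | no-port MUL/MUL
3. mul.MUL @i3  | RAW r4
4. or.ALU+st.MEM @i4&i5  | pair
5. st.MEM+sll.ALU @i6&i7  | pair
6. add.ALU @i8  | tail

ISSUED = 4,5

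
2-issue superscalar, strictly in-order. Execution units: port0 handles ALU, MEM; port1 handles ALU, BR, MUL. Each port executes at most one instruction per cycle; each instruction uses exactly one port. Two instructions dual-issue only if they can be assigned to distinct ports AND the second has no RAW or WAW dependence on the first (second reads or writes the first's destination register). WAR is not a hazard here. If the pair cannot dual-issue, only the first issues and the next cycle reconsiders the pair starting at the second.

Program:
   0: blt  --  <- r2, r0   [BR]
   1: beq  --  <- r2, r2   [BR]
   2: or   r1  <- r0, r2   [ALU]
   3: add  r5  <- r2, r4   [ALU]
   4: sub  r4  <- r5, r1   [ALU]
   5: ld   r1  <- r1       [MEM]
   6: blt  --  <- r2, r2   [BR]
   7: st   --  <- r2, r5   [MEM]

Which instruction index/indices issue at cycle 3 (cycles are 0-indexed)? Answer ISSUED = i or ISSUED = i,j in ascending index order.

ISSUED = 4,5

t=0 i0:blt.BR ; no-port BR/BR
t=1 i1,i2:beq.BR or.ALU ; pair
t=2 i3:add.ALU ; RAW r5
t=3 i4,i5:sub.ALU ld.MEM ; pair
t=4 i6,i7:blt.BR st.MEM ; pair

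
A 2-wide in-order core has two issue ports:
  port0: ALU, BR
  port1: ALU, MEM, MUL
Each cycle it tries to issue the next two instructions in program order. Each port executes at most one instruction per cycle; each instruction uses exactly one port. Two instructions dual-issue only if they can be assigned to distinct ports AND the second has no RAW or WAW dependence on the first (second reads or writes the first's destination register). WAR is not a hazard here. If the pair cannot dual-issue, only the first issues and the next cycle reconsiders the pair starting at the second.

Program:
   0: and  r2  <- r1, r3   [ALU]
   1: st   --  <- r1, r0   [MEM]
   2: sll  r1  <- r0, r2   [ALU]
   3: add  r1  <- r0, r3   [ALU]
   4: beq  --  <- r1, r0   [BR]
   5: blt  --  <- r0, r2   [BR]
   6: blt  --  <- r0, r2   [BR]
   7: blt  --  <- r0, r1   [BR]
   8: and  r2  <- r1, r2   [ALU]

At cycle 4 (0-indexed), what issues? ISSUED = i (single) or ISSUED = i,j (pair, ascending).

ISSUED = 5

[0] i0&i1  and.ALU;st.MEM  -- 2-wide
[1] i2  sll.ALU  -- WAW r1
[2] i3  add.ALU  -- RAW r1
[3] i4  beq.BR  -- no-port BR/BR
[4] i5  blt.BR  -- no-port BR/BR
[5] i6  blt.BR  -- no-port BR/BR
[6] i7&i8  blt.BR;and.ALU  -- 2-wide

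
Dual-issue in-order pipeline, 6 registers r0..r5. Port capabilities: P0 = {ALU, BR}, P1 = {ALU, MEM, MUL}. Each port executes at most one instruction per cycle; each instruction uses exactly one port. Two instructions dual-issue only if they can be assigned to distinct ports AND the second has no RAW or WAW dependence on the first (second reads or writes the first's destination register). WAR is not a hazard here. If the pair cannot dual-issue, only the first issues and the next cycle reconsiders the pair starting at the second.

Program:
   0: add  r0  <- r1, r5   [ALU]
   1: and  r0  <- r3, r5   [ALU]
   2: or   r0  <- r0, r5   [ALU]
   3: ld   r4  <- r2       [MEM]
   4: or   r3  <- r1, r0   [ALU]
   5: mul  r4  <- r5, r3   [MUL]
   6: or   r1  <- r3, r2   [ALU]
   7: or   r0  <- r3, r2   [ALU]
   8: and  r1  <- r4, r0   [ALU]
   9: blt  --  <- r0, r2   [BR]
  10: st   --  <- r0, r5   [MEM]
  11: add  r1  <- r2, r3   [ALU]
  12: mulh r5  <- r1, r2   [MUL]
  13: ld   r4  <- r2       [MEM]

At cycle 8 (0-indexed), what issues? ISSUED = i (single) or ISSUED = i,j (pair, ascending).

[0] i0  add  -- WAW r0
[1] i1  and  -- RAW+WAW r0
[2] i2/i3  or ld  -- pair
[3] i4  or  -- RAW r3
[4] i5/i6  mul or  -- pair
[5] i7  or  -- RAW r0
[6] i8/i9  and blt  -- pair
[7] i10/i11  st add  -- pair
[8] i12  mulh  -- no-port MUL/MEM
[9] i13  ld  -- tail

ISSUED = 12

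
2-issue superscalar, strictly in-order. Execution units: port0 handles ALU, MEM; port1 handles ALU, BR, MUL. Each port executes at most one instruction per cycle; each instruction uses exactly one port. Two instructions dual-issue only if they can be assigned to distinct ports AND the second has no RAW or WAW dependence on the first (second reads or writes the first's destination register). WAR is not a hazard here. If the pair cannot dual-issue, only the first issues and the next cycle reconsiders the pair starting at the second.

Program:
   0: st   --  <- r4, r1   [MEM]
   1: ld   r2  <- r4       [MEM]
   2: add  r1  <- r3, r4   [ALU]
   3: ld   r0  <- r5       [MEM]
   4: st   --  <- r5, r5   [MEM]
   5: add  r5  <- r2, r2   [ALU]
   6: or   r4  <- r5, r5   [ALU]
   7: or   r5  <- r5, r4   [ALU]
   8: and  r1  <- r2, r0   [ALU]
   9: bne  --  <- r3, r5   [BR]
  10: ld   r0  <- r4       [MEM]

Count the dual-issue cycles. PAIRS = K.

PAIRS = 4

[0] i0  st.MEM  -- no-port MEM/MEM
[1] i1&i2  ld.MEM;add.ALU  -- 2-wide
[2] i3  ld.MEM  -- no-port MEM/MEM
[3] i4&i5  st.MEM;add.ALU  -- 2-wide
[4] i6  or.ALU  -- RAW r4
[5] i7&i8  or.ALU;and.ALU  -- 2-wide
[6] i9&i10  bne.BR;ld.MEM  -- 2-wide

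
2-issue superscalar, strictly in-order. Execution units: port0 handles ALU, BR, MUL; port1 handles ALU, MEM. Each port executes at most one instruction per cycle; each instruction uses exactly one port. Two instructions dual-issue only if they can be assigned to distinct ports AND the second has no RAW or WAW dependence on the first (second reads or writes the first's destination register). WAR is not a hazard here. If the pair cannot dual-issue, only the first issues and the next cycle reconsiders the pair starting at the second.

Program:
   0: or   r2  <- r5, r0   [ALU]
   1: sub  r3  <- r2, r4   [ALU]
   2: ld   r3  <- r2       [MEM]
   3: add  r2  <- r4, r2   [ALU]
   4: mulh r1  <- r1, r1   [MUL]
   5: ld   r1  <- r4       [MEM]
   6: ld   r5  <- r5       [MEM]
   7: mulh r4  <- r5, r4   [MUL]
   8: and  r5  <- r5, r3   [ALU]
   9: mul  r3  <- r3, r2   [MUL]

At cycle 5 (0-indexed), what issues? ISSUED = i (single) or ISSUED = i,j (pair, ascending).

ISSUED = 6

#0 head=0: or i0 RAW r2
#1 head=1: sub i1 WAW r3
#2 head=2: ld add i2,i3 dual
#3 head=4: mulh i4 WAW r1
#4 head=5: ld i5 no-port MEM/MEM
#5 head=6: ld i6 RAW r5
#6 head=7: mulh and i7,i8 dual
#7 head=9: mul i9 tail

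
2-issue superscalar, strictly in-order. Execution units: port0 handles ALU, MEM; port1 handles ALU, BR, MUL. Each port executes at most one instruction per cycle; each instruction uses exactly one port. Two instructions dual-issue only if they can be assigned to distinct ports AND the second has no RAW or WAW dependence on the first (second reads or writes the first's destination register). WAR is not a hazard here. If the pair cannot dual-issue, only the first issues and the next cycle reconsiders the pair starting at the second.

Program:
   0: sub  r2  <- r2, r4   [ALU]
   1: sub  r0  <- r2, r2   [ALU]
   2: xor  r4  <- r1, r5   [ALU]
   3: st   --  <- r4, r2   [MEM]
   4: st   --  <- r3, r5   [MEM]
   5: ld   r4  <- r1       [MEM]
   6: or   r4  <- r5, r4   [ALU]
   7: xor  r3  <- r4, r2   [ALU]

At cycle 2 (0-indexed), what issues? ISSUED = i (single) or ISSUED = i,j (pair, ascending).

[0] i0  sub  -- RAW r2
[1] i1,i2  sub+xor  -- pair
[2] i3  st  -- no-port MEM/MEM
[3] i4  st  -- no-port MEM/MEM
[4] i5  ld  -- RAW+WAW r4
[5] i6  or  -- RAW r4
[6] i7  xor  -- tail

ISSUED = 3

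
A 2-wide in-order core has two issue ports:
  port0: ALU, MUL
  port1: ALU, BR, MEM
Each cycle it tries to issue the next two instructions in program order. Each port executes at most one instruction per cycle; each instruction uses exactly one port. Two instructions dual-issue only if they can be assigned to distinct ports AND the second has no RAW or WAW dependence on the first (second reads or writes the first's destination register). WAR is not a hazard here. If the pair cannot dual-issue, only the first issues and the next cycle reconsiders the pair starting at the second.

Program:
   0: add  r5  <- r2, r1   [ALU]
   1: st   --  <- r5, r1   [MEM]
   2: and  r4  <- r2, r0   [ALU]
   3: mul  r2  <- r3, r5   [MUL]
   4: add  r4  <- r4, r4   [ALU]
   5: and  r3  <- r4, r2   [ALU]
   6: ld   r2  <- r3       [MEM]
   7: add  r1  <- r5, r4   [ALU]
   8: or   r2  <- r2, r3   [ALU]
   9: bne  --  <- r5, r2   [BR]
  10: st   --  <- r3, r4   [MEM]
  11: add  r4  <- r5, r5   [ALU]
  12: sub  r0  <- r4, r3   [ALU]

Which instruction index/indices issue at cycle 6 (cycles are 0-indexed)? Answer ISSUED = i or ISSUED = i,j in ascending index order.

0. add @i0  | RAW r5
1. st and @i1/i2  | pair
2. mul add @i3/i4  | pair
3. and @i5  | RAW r3
4. ld add @i6/i7  | pair
5. or @i8  | RAW r2
6. bne @i9  | no-port BR/MEM
7. st add @i10/i11  | pair
8. sub @i12  | tail

ISSUED = 9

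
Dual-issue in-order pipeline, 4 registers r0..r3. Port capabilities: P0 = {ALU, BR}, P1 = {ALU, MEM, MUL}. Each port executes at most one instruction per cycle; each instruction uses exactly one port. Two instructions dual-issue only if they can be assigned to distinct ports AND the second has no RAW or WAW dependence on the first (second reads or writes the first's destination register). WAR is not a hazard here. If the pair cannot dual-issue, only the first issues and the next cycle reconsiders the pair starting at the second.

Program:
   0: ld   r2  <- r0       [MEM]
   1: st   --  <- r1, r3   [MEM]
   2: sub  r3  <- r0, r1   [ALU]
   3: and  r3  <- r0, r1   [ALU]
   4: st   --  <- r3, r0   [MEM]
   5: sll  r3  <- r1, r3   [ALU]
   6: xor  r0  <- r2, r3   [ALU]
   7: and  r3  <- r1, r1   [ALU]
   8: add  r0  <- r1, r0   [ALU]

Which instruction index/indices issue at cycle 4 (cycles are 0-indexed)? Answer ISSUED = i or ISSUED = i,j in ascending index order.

t=0 i0:ld.MEM ; no-port MEM/MEM
t=1 i1&i2:st.MEM/sub.ALU ; 2-wide
t=2 i3:and.ALU ; RAW r3
t=3 i4&i5:st.MEM/sll.ALU ; 2-wide
t=4 i6&i7:xor.ALU/and.ALU ; 2-wide
t=5 i8:add.ALU ; tail

ISSUED = 6,7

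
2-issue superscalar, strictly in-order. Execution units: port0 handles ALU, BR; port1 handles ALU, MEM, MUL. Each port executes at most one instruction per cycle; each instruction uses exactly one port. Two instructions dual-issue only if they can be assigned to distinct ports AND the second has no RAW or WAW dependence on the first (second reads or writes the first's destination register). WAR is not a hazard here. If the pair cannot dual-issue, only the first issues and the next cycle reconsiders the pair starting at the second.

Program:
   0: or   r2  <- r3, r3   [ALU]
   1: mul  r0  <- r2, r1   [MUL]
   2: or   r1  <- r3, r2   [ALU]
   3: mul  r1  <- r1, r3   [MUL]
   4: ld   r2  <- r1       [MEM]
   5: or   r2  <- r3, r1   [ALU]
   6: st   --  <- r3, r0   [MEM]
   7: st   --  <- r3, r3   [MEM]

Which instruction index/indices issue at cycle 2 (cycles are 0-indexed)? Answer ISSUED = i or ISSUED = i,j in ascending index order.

[0] i0  or.ALU  -- RAW r2
[1] i1,i2  mul.MUL+or.ALU  -- dual
[2] i3  mul.MUL  -- no-port MUL/MEM
[3] i4  ld.MEM  -- WAW r2
[4] i5,i6  or.ALU+st.MEM  -- dual
[5] i7  st.MEM  -- tail

ISSUED = 3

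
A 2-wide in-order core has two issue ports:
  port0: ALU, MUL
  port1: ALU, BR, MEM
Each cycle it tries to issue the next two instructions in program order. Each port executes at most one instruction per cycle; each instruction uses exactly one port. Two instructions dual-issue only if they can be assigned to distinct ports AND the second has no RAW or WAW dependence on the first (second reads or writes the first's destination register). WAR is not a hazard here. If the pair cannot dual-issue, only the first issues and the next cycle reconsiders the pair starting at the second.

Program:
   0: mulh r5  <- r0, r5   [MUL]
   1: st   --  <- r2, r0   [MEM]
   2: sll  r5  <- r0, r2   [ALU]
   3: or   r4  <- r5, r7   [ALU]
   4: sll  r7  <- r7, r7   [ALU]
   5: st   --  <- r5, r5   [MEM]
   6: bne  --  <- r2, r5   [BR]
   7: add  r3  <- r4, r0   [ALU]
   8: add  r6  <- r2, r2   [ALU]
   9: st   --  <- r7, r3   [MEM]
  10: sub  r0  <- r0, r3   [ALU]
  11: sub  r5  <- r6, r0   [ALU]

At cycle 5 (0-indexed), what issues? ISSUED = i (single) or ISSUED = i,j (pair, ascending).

ISSUED = 8,9

[0] i0,i1  mulh;st  -- pair
[1] i2  sll  -- RAW r5
[2] i3,i4  or;sll  -- pair
[3] i5  st  -- no-port MEM/BR
[4] i6,i7  bne;add  -- pair
[5] i8,i9  add;st  -- pair
[6] i10  sub  -- RAW r0
[7] i11  sub  -- tail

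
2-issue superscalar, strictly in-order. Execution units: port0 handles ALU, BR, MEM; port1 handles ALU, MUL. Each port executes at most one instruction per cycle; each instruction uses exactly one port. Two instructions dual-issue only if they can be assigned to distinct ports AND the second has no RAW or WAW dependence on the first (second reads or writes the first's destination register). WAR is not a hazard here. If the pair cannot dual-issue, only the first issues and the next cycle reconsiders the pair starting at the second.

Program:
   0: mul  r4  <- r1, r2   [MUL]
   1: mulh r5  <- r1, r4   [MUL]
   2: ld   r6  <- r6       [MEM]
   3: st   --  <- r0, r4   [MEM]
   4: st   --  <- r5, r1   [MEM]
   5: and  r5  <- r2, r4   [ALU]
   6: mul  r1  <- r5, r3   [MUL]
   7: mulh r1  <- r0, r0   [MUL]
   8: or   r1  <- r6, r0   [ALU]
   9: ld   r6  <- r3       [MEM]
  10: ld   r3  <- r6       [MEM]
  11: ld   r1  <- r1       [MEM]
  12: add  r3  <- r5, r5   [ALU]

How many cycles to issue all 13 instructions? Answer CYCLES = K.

[0] i0  mul.MUL  -- no-port MUL/MUL
[1] i1/i2  mulh.MUL;ld.MEM  -- pair
[2] i3  st.MEM  -- no-port MEM/MEM
[3] i4/i5  st.MEM;and.ALU  -- pair
[4] i6  mul.MUL  -- no-port MUL/MUL
[5] i7  mulh.MUL  -- WAW r1
[6] i8/i9  or.ALU;ld.MEM  -- pair
[7] i10  ld.MEM  -- no-port MEM/MEM
[8] i11/i12  ld.MEM;add.ALU  -- pair

CYCLES = 9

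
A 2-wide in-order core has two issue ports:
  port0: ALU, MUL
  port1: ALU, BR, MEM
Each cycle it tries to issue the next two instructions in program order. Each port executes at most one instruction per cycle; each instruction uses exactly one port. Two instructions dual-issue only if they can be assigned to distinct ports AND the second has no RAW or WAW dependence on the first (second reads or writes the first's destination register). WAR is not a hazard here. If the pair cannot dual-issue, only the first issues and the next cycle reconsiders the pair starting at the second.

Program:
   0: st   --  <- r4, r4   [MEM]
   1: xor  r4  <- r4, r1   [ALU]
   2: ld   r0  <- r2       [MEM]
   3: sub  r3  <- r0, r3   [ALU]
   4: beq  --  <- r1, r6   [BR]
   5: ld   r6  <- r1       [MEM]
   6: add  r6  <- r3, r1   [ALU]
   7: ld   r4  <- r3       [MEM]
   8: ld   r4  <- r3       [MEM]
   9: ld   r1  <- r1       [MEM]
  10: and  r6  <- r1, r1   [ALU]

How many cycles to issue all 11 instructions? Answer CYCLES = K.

0. st xor @i0&i1  | pair
1. ld @i2  | RAW r0
2. sub beq @i3&i4  | pair
3. ld @i5  | WAW r6
4. add ld @i6&i7  | pair
5. ld @i8  | no-port MEM/MEM
6. ld @i9  | RAW r1
7. and @i10  | tail

CYCLES = 8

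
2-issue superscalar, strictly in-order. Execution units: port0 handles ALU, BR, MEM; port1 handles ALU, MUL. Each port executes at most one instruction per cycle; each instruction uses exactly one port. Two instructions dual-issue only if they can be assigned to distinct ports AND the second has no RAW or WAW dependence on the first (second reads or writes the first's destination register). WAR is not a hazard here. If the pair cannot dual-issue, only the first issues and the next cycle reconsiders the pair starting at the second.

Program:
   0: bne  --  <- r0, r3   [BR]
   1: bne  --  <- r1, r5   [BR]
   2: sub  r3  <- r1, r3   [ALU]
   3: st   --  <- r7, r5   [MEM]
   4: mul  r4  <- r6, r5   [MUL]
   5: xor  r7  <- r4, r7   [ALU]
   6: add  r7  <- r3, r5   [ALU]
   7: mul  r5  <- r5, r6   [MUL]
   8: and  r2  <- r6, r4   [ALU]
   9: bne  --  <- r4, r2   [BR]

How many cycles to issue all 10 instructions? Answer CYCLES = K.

0. bne.BR @i0  | no-port BR/BR
1. bne.BR;sub.ALU @i1,i2  | dual
2. st.MEM;mul.MUL @i3,i4  | dual
3. xor.ALU @i5  | WAW r7
4. add.ALU;mul.MUL @i6,i7  | dual
5. and.ALU @i8  | RAW r2
6. bne.BR @i9  | tail

CYCLES = 7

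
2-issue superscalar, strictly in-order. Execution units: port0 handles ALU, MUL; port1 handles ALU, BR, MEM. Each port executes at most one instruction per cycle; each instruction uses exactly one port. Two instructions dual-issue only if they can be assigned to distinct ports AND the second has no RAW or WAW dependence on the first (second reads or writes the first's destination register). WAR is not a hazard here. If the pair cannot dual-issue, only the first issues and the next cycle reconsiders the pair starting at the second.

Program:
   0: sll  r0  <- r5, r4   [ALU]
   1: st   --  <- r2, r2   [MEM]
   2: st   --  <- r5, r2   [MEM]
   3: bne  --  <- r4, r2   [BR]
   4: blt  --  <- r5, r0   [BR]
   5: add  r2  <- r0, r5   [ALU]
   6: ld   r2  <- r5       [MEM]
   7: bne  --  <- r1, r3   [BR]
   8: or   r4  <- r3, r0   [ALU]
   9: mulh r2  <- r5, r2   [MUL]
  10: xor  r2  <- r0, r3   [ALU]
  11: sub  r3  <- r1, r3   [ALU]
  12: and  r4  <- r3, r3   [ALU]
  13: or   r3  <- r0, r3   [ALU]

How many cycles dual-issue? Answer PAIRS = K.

t=0 i0&i1:sll/st ; pair
t=1 i2:st ; no-port MEM/BR
t=2 i3:bne ; no-port BR/BR
t=3 i4&i5:blt/add ; pair
t=4 i6:ld ; no-port MEM/BR
t=5 i7&i8:bne/or ; pair
t=6 i9:mulh ; WAW r2
t=7 i10&i11:xor/sub ; pair
t=8 i12&i13:and/or ; pair

PAIRS = 5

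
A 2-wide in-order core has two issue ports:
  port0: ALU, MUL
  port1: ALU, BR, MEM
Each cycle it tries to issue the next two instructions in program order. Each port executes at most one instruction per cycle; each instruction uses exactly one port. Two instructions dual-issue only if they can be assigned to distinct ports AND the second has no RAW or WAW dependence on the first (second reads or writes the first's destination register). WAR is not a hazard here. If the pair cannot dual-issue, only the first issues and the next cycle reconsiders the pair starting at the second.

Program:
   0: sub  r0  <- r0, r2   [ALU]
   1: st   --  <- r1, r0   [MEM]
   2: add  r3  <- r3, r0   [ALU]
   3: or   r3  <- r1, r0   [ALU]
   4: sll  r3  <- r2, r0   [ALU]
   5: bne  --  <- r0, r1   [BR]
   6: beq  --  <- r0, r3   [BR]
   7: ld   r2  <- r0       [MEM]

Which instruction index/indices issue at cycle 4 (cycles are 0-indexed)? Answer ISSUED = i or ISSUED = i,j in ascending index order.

ISSUED = 6

  cy0 -> i0 (sub) RAW r0
  cy1 -> i1&i2 (st add) 2-wide
  cy2 -> i3 (or) WAW r3
  cy3 -> i4&i5 (sll bne) 2-wide
  cy4 -> i6 (beq) no-port BR/MEM
  cy5 -> i7 (ld) tail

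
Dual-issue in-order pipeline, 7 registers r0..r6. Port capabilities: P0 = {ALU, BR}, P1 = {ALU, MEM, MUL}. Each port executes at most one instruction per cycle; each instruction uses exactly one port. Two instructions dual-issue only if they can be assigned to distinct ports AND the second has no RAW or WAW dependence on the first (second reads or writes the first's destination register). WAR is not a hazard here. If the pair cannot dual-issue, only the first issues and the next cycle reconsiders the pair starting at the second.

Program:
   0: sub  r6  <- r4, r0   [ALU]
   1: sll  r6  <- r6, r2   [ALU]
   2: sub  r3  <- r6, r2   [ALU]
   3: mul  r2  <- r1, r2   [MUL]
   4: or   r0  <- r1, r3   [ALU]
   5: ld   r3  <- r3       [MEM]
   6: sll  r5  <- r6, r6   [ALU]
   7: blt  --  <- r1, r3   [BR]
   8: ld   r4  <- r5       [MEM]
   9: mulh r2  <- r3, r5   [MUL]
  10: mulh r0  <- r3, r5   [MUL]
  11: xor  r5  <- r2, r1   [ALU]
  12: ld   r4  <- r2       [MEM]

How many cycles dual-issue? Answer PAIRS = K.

t=0 i0:sub ; RAW+WAW r6
t=1 i1:sll ; RAW r6
t=2 i2,i3:sub+mul ; 2-wide
t=3 i4,i5:or+ld ; 2-wide
t=4 i6,i7:sll+blt ; 2-wide
t=5 i8:ld ; no-port MEM/MUL
t=6 i9:mulh ; no-port MUL/MUL
t=7 i10,i11:mulh+xor ; 2-wide
t=8 i12:ld ; tail

PAIRS = 4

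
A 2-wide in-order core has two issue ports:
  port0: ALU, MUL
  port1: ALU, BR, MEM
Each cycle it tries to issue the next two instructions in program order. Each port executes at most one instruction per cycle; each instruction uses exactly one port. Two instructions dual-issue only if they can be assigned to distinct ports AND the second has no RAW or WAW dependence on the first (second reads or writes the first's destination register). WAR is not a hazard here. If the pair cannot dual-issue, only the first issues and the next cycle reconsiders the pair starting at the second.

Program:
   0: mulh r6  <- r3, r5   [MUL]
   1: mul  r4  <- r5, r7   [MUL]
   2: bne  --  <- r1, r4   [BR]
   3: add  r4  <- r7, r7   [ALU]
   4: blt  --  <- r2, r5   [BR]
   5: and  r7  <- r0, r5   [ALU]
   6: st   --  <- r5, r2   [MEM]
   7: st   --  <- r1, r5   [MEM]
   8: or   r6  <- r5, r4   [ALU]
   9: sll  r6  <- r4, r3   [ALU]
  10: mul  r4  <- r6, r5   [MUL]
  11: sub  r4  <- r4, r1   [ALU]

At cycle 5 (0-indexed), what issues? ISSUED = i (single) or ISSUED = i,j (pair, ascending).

  cy0 -> i0 (mulh.MUL) no-port MUL/MUL
  cy1 -> i1 (mul.MUL) RAW r4
  cy2 -> i2+i3 (bne.BR/add.ALU) 2-wide
  cy3 -> i4+i5 (blt.BR/and.ALU) 2-wide
  cy4 -> i6 (st.MEM) no-port MEM/MEM
  cy5 -> i7+i8 (st.MEM/or.ALU) 2-wide
  cy6 -> i9 (sll.ALU) RAW r6
  cy7 -> i10 (mul.MUL) RAW+WAW r4
  cy8 -> i11 (sub.ALU) tail

ISSUED = 7,8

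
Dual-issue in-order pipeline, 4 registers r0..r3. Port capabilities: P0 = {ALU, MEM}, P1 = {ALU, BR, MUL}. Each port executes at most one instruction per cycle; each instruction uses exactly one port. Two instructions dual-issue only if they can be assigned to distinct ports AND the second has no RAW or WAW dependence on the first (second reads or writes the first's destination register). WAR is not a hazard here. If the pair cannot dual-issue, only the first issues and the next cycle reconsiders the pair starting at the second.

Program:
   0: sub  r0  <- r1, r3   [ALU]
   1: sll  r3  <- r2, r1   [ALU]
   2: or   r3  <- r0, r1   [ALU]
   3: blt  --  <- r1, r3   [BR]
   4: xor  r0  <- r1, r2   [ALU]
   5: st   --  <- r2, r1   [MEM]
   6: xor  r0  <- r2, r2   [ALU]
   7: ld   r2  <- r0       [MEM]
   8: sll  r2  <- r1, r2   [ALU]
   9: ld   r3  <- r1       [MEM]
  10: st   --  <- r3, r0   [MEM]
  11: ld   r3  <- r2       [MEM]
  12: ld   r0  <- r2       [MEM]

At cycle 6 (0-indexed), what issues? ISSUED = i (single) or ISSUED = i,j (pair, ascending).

  cy0 -> i0,i1 (sub.ALU+sll.ALU) pair
  cy1 -> i2 (or.ALU) RAW r3
  cy2 -> i3,i4 (blt.BR+xor.ALU) pair
  cy3 -> i5,i6 (st.MEM+xor.ALU) pair
  cy4 -> i7 (ld.MEM) RAW+WAW r2
  cy5 -> i8,i9 (sll.ALU+ld.MEM) pair
  cy6 -> i10 (st.MEM) no-port MEM/MEM
  cy7 -> i11 (ld.MEM) no-port MEM/MEM
  cy8 -> i12 (ld.MEM) tail

ISSUED = 10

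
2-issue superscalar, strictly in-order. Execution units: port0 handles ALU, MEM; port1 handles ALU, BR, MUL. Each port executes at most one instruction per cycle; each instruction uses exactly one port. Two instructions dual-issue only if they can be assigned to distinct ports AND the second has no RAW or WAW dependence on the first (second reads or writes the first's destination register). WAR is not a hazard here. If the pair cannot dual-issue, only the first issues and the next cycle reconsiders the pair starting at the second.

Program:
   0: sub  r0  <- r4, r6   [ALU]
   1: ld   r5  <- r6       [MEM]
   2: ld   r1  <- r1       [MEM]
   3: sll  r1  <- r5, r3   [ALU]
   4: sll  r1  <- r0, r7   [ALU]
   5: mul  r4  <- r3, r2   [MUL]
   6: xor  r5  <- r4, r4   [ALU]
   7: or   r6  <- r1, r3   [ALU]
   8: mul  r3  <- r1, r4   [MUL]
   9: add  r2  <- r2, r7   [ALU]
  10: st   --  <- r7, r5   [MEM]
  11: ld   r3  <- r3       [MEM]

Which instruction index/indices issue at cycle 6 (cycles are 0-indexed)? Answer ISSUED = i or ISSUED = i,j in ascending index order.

#0 head=0: sub/ld i0/i1 2-wide
#1 head=2: ld i2 WAW r1
#2 head=3: sll i3 WAW r1
#3 head=4: sll/mul i4/i5 2-wide
#4 head=6: xor/or i6/i7 2-wide
#5 head=8: mul/add i8/i9 2-wide
#6 head=10: st i10 no-port MEM/MEM
#7 head=11: ld i11 tail

ISSUED = 10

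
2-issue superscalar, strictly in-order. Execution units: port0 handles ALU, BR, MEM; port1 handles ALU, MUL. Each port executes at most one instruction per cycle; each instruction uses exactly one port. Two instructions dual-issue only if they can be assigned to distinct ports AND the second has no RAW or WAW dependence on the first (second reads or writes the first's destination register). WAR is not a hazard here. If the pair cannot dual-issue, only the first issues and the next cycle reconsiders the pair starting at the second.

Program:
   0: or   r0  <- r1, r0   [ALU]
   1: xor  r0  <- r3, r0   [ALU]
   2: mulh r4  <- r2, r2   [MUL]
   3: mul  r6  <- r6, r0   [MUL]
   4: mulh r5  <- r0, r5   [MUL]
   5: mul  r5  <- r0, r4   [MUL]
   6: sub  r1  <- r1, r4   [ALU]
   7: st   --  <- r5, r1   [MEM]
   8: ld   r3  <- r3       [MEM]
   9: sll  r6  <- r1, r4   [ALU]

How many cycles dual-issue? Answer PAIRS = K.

PAIRS = 3

c0: i0 or  RAW+WAW r0
c1: i1+i2 xor mulh  pair
c2: i3 mul  no-port MUL/MUL
c3: i4 mulh  no-port MUL/MUL
c4: i5+i6 mul sub  pair
c5: i7 st  no-port MEM/MEM
c6: i8+i9 ld sll  pair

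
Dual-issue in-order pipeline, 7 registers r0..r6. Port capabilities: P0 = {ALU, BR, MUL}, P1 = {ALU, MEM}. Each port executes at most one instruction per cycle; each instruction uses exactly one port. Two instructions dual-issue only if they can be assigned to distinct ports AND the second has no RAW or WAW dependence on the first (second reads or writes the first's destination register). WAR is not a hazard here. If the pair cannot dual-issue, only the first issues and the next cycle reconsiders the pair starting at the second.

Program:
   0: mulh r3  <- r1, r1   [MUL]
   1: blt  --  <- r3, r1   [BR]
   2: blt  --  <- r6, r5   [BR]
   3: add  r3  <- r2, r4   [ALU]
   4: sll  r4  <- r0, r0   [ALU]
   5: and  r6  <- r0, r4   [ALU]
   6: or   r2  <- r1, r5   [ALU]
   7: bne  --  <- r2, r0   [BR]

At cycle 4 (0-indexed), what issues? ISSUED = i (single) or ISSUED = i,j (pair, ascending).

ISSUED = 5,6

0. mulh.MUL @i0  | no-port MUL/BR
1. blt.BR @i1  | no-port BR/BR
2. blt.BR/add.ALU @i2/i3  | pair
3. sll.ALU @i4  | RAW r4
4. and.ALU/or.ALU @i5/i6  | pair
5. bne.BR @i7  | tail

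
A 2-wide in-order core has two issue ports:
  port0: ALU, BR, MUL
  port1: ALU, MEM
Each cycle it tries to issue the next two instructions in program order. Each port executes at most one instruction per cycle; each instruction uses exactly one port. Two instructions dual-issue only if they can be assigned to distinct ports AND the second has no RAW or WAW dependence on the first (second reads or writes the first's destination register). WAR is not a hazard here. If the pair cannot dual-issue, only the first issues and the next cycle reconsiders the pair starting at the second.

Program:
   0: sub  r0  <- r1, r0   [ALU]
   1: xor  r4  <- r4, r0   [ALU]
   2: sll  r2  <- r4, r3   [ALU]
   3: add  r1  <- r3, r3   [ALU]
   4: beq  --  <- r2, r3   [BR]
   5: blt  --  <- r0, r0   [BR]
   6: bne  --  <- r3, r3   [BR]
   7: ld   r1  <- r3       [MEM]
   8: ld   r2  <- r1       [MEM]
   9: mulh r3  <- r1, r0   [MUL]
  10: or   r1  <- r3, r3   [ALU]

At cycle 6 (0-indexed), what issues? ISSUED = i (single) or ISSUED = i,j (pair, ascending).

#0 head=0: sub.ALU i0 RAW r0
#1 head=1: xor.ALU i1 RAW r4
#2 head=2: sll.ALU;add.ALU i2/i3 2-wide
#3 head=4: beq.BR i4 no-port BR/BR
#4 head=5: blt.BR i5 no-port BR/BR
#5 head=6: bne.BR;ld.MEM i6/i7 2-wide
#6 head=8: ld.MEM;mulh.MUL i8/i9 2-wide
#7 head=10: or.ALU i10 tail

ISSUED = 8,9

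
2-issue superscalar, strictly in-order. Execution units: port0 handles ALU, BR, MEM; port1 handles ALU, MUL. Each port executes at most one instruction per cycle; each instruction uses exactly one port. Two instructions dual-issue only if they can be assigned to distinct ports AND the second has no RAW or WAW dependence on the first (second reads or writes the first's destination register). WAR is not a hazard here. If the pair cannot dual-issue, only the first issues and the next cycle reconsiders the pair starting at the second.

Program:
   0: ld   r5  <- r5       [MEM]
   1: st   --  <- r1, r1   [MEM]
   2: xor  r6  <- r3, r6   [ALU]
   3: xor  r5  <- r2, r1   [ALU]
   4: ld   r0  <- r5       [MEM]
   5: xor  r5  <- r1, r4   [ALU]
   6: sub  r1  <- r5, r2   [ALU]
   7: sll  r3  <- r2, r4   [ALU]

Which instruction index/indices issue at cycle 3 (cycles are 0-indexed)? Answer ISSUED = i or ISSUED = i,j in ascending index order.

t=0 i0:ld ; no-port MEM/MEM
t=1 i1+i2:st/xor ; pair
t=2 i3:xor ; RAW r5
t=3 i4+i5:ld/xor ; pair
t=4 i6+i7:sub/sll ; pair

ISSUED = 4,5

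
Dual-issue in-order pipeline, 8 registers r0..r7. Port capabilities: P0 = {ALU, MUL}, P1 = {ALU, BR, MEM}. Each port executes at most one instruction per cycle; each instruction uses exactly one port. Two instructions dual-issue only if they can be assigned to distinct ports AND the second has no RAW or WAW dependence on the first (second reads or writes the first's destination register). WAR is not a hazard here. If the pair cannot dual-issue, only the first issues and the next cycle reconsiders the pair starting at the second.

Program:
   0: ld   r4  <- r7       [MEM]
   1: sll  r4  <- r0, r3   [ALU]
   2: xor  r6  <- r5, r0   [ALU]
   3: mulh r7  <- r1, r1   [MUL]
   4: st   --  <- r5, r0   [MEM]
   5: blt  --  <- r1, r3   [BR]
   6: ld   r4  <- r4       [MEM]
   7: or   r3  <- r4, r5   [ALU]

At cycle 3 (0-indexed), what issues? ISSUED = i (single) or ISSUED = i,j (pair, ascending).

ISSUED = 5

0. ld @i0  | WAW r4
1. sll+xor @i1&i2  | pair
2. mulh+st @i3&i4  | pair
3. blt @i5  | no-port BR/MEM
4. ld @i6  | RAW r4
5. or @i7  | tail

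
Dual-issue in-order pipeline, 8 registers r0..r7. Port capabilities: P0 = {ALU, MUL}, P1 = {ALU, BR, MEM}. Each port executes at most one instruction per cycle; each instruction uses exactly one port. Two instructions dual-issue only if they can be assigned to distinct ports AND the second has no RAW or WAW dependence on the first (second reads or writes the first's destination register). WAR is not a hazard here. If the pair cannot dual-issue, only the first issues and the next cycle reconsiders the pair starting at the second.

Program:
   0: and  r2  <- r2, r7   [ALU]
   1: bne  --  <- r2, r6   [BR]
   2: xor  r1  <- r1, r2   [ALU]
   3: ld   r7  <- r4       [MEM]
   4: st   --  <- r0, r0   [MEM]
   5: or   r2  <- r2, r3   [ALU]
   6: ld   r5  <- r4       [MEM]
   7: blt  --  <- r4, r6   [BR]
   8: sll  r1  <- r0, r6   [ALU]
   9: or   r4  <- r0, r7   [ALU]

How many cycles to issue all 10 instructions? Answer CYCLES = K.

CYCLES = 7

  cy0 -> i0 (and) RAW r2
  cy1 -> i1+i2 (bne xor) dual
  cy2 -> i3 (ld) no-port MEM/MEM
  cy3 -> i4+i5 (st or) dual
  cy4 -> i6 (ld) no-port MEM/BR
  cy5 -> i7+i8 (blt sll) dual
  cy6 -> i9 (or) tail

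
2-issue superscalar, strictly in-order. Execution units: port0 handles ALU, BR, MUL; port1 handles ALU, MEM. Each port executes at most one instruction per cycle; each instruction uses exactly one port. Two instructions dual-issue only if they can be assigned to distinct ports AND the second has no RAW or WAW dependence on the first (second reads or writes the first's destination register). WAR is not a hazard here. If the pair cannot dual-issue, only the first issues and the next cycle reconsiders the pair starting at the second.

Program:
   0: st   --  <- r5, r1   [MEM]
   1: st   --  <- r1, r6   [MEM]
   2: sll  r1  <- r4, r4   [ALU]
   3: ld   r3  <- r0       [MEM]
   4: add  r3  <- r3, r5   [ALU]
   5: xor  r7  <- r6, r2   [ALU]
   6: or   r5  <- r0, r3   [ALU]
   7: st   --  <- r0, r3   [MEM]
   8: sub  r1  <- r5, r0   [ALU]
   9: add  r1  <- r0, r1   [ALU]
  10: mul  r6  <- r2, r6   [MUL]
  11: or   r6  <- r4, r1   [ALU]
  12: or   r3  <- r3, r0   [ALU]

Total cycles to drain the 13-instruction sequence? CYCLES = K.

t=0 i0:st.MEM ; no-port MEM/MEM
t=1 i1/i2:st.MEM;sll.ALU ; dual
t=2 i3:ld.MEM ; RAW+WAW r3
t=3 i4/i5:add.ALU;xor.ALU ; dual
t=4 i6/i7:or.ALU;st.MEM ; dual
t=5 i8:sub.ALU ; RAW+WAW r1
t=6 i9/i10:add.ALU;mul.MUL ; dual
t=7 i11/i12:or.ALU;or.ALU ; dual

CYCLES = 8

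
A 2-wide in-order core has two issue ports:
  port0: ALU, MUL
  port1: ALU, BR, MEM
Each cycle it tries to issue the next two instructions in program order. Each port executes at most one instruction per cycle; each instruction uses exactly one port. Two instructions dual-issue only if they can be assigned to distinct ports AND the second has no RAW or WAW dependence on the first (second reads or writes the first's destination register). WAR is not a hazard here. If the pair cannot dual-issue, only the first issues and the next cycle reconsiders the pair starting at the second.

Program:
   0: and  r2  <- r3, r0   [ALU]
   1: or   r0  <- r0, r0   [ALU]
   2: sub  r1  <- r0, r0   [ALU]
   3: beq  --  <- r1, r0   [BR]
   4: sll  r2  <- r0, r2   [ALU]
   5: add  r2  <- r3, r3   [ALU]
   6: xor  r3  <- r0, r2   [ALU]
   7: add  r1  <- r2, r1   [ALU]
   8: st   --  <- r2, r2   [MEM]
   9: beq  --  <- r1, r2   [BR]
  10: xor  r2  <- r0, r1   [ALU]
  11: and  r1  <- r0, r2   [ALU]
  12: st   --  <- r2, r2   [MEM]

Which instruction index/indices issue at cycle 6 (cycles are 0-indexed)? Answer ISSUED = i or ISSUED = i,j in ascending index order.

ISSUED = 9,10

#0 head=0: and/or i0/i1 pair
#1 head=2: sub i2 RAW r1
#2 head=3: beq/sll i3/i4 pair
#3 head=5: add i5 RAW r2
#4 head=6: xor/add i6/i7 pair
#5 head=8: st i8 no-port MEM/BR
#6 head=9: beq/xor i9/i10 pair
#7 head=11: and/st i11/i12 pair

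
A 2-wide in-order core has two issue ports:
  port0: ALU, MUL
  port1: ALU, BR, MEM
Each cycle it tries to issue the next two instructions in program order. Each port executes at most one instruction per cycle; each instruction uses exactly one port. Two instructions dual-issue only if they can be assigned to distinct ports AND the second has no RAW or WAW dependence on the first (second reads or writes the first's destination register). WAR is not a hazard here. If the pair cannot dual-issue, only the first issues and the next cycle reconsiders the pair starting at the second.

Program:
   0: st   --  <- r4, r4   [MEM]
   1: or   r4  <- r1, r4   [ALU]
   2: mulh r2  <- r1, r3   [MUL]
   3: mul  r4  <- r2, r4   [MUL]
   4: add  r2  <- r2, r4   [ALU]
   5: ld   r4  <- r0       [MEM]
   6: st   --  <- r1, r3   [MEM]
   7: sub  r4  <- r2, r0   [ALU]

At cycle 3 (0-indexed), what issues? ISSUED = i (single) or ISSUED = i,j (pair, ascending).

ISSUED = 4,5

  cy0 -> i0,i1 (st+or) pair
  cy1 -> i2 (mulh) no-port MUL/MUL
  cy2 -> i3 (mul) RAW r4
  cy3 -> i4,i5 (add+ld) pair
  cy4 -> i6,i7 (st+sub) pair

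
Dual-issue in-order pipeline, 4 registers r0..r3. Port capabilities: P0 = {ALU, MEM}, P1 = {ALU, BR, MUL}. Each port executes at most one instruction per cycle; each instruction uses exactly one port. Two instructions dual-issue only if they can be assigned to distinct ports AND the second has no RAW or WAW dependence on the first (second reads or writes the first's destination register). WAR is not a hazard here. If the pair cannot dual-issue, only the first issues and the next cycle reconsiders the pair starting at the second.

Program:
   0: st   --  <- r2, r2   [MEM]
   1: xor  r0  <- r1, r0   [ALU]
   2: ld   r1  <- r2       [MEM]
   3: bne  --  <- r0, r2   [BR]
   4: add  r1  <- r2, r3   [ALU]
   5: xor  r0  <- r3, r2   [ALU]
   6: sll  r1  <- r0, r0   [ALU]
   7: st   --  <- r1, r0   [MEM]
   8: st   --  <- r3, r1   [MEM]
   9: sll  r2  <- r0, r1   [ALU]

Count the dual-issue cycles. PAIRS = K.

PAIRS = 4

c0: i0,i1 st+xor  dual
c1: i2,i3 ld+bne  dual
c2: i4,i5 add+xor  dual
c3: i6 sll  RAW r1
c4: i7 st  no-port MEM/MEM
c5: i8,i9 st+sll  dual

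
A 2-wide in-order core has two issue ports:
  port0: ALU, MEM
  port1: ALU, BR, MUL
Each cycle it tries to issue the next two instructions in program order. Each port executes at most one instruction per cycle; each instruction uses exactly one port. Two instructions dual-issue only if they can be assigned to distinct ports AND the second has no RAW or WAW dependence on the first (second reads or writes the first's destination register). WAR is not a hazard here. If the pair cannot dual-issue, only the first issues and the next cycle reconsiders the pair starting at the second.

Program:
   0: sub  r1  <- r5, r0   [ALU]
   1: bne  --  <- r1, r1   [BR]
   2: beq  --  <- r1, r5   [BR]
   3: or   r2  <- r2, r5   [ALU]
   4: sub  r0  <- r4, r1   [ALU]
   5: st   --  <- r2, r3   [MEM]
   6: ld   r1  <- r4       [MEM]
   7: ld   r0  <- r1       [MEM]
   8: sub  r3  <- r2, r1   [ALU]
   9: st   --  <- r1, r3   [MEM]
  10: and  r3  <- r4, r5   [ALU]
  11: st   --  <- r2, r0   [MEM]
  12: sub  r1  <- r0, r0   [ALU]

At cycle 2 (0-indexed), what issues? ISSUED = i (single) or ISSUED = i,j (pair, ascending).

  cy0 -> i0 (sub.ALU) RAW r1
  cy1 -> i1 (bne.BR) no-port BR/BR
  cy2 -> i2+i3 (beq.BR or.ALU) pair
  cy3 -> i4+i5 (sub.ALU st.MEM) pair
  cy4 -> i6 (ld.MEM) no-port MEM/MEM
  cy5 -> i7+i8 (ld.MEM sub.ALU) pair
  cy6 -> i9+i10 (st.MEM and.ALU) pair
  cy7 -> i11+i12 (st.MEM sub.ALU) pair

ISSUED = 2,3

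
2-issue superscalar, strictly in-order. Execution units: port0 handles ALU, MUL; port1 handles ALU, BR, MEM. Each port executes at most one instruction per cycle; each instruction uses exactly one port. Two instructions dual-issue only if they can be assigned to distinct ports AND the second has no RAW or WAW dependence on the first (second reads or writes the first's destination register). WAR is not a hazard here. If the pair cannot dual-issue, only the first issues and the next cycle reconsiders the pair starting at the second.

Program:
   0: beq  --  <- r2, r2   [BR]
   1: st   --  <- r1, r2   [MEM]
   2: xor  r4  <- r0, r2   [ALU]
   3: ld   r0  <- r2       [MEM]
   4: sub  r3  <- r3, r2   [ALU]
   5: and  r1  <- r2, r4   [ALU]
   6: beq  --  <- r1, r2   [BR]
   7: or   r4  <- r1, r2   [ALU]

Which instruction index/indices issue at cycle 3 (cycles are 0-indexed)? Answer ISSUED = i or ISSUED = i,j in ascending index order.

ISSUED = 5

#0 head=0: beq i0 no-port BR/MEM
#1 head=1: st xor i1&i2 pair
#2 head=3: ld sub i3&i4 pair
#3 head=5: and i5 RAW r1
#4 head=6: beq or i6&i7 pair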